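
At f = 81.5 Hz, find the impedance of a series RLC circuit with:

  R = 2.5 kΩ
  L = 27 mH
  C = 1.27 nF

Step 1 — Angular frequency: ω = 2π·f = 2π·81.5 = 512.1 rad/s.
Step 2 — Component impedances:
  R: Z = R = 2500 Ω
  L: Z = jωL = j·512.1·0.027 = 0 + j13.83 Ω
  C: Z = 1/(jωC) = -j/(ω·C) = 0 - j1.538e+06 Ω
Step 3 — Series combination: Z_total = R + L + C = 2500 - j1.538e+06 Ω = 1.538e+06∠-89.9° Ω.

Z = 2500 - j1.538e+06 Ω = 1.538e+06∠-89.9° Ω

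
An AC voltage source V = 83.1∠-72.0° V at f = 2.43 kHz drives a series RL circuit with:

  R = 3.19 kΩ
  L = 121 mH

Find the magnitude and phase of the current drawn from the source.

Step 1 — Angular frequency: ω = 2π·f = 2π·2430 = 1.527e+04 rad/s.
Step 2 — Component impedances:
  R: Z = R = 3190 Ω
  L: Z = jωL = j·1.527e+04·0.121 = 0 + j1847 Ω
Step 3 — Series combination: Z_total = R + L = 3190 + j1847 Ω = 3686∠30.1° Ω.
Step 4 — Source phasor: V = 83.1∠-72.0° V = 25.68 - j79.03 V.
Step 5 — Ohm's law: I = V / Z_total = (25.68 - j79.03) / (3190 + j1847) = -0.004716 - j0.02204 A.
Step 6 — Convert to polar: |I| = 0.02254 A, ∠I = -102.1°.

I = 0.02254∠-102.1° A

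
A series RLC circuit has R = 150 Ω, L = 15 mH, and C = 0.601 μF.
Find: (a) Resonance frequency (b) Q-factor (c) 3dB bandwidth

Step 1 — Resonance condition Im(Z)=0 gives ω₀ = 1/√(LC).
Step 2 — ω₀ = 1/√(0.015·6.01e-07) = 1.053e+04 rad/s.
Step 3 — f₀ = ω₀/(2π) = 1676 Hz.
Step 4 — Series Q: Q = ω₀L/R = 1.053e+04·0.015/150 = 1.053.
Step 5 — 3dB bandwidth: Δω = ω₀/Q = 1e+04 rad/s; BW = Δω/(2π) = 1592 Hz.

(a) f₀ = 1676 Hz  (b) Q = 1.053  (c) BW = 1592 Hz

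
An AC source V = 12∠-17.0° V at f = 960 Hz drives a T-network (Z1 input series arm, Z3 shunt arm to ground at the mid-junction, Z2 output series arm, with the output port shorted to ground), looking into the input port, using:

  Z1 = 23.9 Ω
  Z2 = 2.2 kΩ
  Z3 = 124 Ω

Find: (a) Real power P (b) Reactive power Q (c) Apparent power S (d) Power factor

Step 1 — Angular frequency: ω = 2π·f = 2π·960 = 6032 rad/s.
Step 2 — Component impedances:
  Z1: Z = R = 23.9 Ω
  Z2: Z = R = 2200 Ω
  Z3: Z = R = 124 Ω
Step 3 — With the output port shorted to ground, the output series arm Z2 runs from the junction to ground; the shunt arm Z3 also runs from the junction to ground. They appear in parallel: Z3 || Z2 = 117.4 Ω.
Step 4 — Series with input arm Z1: Z_in = Z1 + (Z3 || Z2) = 141.3 Ω = 141.3∠0.0° Ω.
Step 5 — Source phasor: V = 12∠-17.0° V = 11.48 - j3.508 V.
Step 6 — Current: I = V / Z = 0.08122 - j0.02483 A = 0.08494∠-17.0° A.
Step 7 — Complex power: S = V·I* = 1.019 VA.
Step 8 — Real power: P = Re(S) = 1.019 W.
Step 9 — Reactive power: Q = Im(S) = 0 VAR.
Step 10 — Apparent power: |S| = 1.019 VA.
Step 11 — Power factor: PF = P/|S| = 1 (unity).

(a) P = 1.019 W  (b) Q = 0 VAR  (c) S = 1.019 VA  (d) PF = 1 (unity)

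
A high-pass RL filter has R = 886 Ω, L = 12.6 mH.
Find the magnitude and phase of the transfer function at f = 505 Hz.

Step 1 — Angular frequency: ω = 2π·505 = 3173 rad/s.
Step 2 — Transfer function: H(jω) = jωL/(R + jωL).
Step 3 — Numerator jωL = j·39.98; denominator R + jωL = 886 + j39.98.
Step 4 — H = 0.002032 + j0.04503.
Step 5 — Magnitude: |H| = 0.04508 (-26.9 dB); phase: φ = 87.4°.

|H| = 0.04508 (-26.9 dB), φ = 87.4°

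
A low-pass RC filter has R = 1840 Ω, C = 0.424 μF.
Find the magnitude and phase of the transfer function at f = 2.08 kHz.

Step 1 — Angular frequency: ω = 2π·2080 = 1.307e+04 rad/s.
Step 2 — Transfer function: H(jω) = 1/(1 + jωRC).
Step 3 — Denominator: 1 + jωRC = 1 + j·1.307e+04·1840·4.24e-07 = 1 + j10.2.
Step 4 — H = 0.009528 - j0.09714.
Step 5 — Magnitude: |H| = 0.09761 (-20.2 dB); phase: φ = -84.4°.

|H| = 0.09761 (-20.2 dB), φ = -84.4°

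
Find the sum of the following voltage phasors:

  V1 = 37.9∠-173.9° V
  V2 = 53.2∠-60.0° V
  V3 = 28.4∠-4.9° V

Step 1 — Convert each phasor to rectangular form:
  V1 = 37.9·(cos(-173.9°) + j·sin(-173.9°)) = -37.69 - j4.027 V
  V2 = 53.2·(cos(-60.0°) + j·sin(-60.0°)) = 26.6 - j46.07 V
  V3 = 28.4·(cos(-4.9°) + j·sin(-4.9°)) = 28.3 - j2.426 V
Step 2 — Sum components: V_total = 17.21 - j52.53 V.
Step 3 — Convert to polar: |V_total| = 55.27 V, ∠V_total = -71.9°.

V_total = 55.27∠-71.9° V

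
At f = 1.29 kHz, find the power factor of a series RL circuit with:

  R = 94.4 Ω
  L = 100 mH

Step 1 — Angular frequency: ω = 2π·f = 2π·1290 = 8105 rad/s.
Step 2 — Component impedances:
  R: Z = R = 94.4 Ω
  L: Z = jωL = j·8105·0.1 = 0 + j810.5 Ω
Step 3 — Series combination: Z_total = R + L = 94.4 + j810.5 Ω = 816∠83.4° Ω.
Step 4 — Power factor: PF = cos(φ) = Re(Z)/|Z| = 94.4/816 = 0.1157.
Step 5 — Type: Im(Z) = 810.5 ⇒ lagging (phase φ = 83.4°).

PF = 0.1157 (lagging, φ = 83.4°)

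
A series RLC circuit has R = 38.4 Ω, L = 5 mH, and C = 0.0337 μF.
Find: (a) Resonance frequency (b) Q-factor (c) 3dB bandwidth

Step 1 — Resonance: ω₀ = 1/√(LC) = 1/√(0.005·3.37e-08) = 7.704e+04 rad/s.
Step 2 — f₀ = ω₀/(2π) = 1.226e+04 Hz.
Step 3 — Series Q: Q = ω₀L/R = 7.704e+04·0.005/38.4 = 10.03.
Step 4 — Bandwidth: Δω = ω₀/Q = 7680 rad/s; BW = Δω/(2π) = 1222 Hz.

(a) f₀ = 1.226e+04 Hz  (b) Q = 10.03  (c) BW = 1222 Hz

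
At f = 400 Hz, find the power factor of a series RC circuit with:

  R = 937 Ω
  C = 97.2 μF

Step 1 — Angular frequency: ω = 2π·f = 2π·400 = 2513 rad/s.
Step 2 — Component impedances:
  R: Z = R = 937 Ω
  C: Z = 1/(jωC) = -j/(ω·C) = 0 - j4.093 Ω
Step 3 — Series combination: Z_total = R + C = 937 - j4.093 Ω = 937∠-0.3° Ω.
Step 4 — Power factor: PF = cos(φ) = Re(Z)/|Z| = 937/937 = 1.
Step 5 — Type: Im(Z) = -4.093 ⇒ leading (phase φ = -0.3°).

PF = 1 (leading, φ = -0.3°)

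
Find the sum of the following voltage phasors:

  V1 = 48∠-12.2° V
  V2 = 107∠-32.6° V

Step 1 — Convert each phasor to rectangular form:
  V1 = 48·(cos(-12.2°) + j·sin(-12.2°)) = 46.92 - j10.14 V
  V2 = 107·(cos(-32.6°) + j·sin(-32.6°)) = 90.14 - j57.65 V
Step 2 — Sum components: V_total = 137.1 - j67.79 V.
Step 3 — Convert to polar: |V_total| = 152.9 V, ∠V_total = -26.3°.

V_total = 152.9∠-26.3° V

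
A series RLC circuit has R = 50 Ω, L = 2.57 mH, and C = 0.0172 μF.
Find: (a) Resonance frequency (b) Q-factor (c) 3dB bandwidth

Step 1 — Resonance: ω₀ = 1/√(LC) = 1/√(0.00257·1.72e-08) = 1.504e+05 rad/s.
Step 2 — f₀ = ω₀/(2π) = 2.394e+04 Hz.
Step 3 — Series Q: Q = ω₀L/R = 1.504e+05·0.00257/50 = 7.731.
Step 4 — Bandwidth: Δω = ω₀/Q = 1.946e+04 rad/s; BW = Δω/(2π) = 3096 Hz.

(a) f₀ = 2.394e+04 Hz  (b) Q = 7.731  (c) BW = 3096 Hz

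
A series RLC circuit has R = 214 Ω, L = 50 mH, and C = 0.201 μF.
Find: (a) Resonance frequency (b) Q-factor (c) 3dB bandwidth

Step 1 — Resonance: ω₀ = 1/√(LC) = 1/√(0.05·2.01e-07) = 9975 rad/s.
Step 2 — f₀ = ω₀/(2π) = 1588 Hz.
Step 3 — Series Q: Q = ω₀L/R = 9975·0.05/214 = 2.331.
Step 4 — Bandwidth: Δω = ω₀/Q = 4280 rad/s; BW = Δω/(2π) = 681.2 Hz.

(a) f₀ = 1588 Hz  (b) Q = 2.331  (c) BW = 681.2 Hz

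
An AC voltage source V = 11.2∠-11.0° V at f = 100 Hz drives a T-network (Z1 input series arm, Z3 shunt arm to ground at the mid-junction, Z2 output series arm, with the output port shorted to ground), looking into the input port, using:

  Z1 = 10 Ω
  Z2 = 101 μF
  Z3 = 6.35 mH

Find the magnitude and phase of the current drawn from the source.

Step 1 — Angular frequency: ω = 2π·f = 2π·100 = 628.3 rad/s.
Step 2 — Component impedances:
  Z1: Z = R = 10 Ω
  Z2: Z = 1/(jωC) = -j/(ω·C) = 0 - j15.76 Ω
  Z3: Z = jωL = j·628.3·0.00635 = 0 + j3.99 Ω
Step 3 — With the output port shorted to ground, the output series arm Z2 runs from the junction to ground; the shunt arm Z3 also runs from the junction to ground. They appear in parallel: Z3 || Z2 = 0 + j5.343 Ω.
Step 4 — Series with input arm Z1: Z_in = Z1 + (Z3 || Z2) = 10 + j5.343 Ω = 11.34∠28.1° Ω.
Step 5 — Source phasor: V = 11.2∠-11.0° V = 10.99 - j2.137 V.
Step 6 — Ohm's law: I = V / Z_total = (10.99 - j2.137) / (10 + j5.343) = 0.7665 - j0.6232 A.
Step 7 — Convert to polar: |I| = 0.9879 A, ∠I = -39.1°.

I = 0.9879∠-39.1° A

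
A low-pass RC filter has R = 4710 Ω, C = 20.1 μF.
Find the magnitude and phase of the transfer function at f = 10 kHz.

Step 1 — Angular frequency: ω = 2π·1e+04 = 6.283e+04 rad/s.
Step 2 — Transfer function: H(jω) = 1/(1 + jωRC).
Step 3 — Denominator: 1 + jωRC = 1 + j·6.283e+04·4710·2.01e-05 = 1 + j5948.
Step 4 — H = 2.826e-08 - j0.0001681.
Step 5 — Magnitude: |H| = 0.0001681 (-75.5 dB); phase: φ = -90.0°.

|H| = 0.0001681 (-75.5 dB), φ = -90.0°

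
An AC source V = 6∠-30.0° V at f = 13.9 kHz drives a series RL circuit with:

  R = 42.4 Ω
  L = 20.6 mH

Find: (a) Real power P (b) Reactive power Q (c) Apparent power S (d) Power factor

Step 1 — Angular frequency: ω = 2π·f = 2π·1.39e+04 = 8.734e+04 rad/s.
Step 2 — Component impedances:
  R: Z = R = 42.4 Ω
  L: Z = jωL = j·8.734e+04·0.0206 = 0 + j1799 Ω
Step 3 — Series combination: Z_total = R + L = 42.4 + j1799 Ω = 1800∠88.6° Ω.
Step 4 — Source phasor: V = 6∠-30.0° V = 5.196 - j3 V.
Step 5 — Current: I = V / Z = -0.001599 - j0.002926 A = 0.003334∠-118.6° A.
Step 6 — Complex power: S = V·I* = 0.0004713 + j0.02 VA.
Step 7 — Real power: P = Re(S) = 0.0004713 W.
Step 8 — Reactive power: Q = Im(S) = 0.02 VAR.
Step 9 — Apparent power: |S| = 0.02 VA.
Step 10 — Power factor: PF = P/|S| = 0.02356 (lagging).

(a) P = 0.0004713 W  (b) Q = 0.02 VAR  (c) S = 0.02 VA  (d) PF = 0.02356 (lagging)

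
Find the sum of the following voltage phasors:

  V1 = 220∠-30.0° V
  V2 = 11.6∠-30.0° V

Step 1 — Convert each phasor to rectangular form:
  V1 = 220·(cos(-30.0°) + j·sin(-30.0°)) = 190.5 - j110 V
  V2 = 11.6·(cos(-30.0°) + j·sin(-30.0°)) = 10.05 - j5.8 V
Step 2 — Sum components: V_total = 200.6 - j115.8 V.
Step 3 — Convert to polar: |V_total| = 231.6 V, ∠V_total = -30.0°.

V_total = 231.6∠-30.0° V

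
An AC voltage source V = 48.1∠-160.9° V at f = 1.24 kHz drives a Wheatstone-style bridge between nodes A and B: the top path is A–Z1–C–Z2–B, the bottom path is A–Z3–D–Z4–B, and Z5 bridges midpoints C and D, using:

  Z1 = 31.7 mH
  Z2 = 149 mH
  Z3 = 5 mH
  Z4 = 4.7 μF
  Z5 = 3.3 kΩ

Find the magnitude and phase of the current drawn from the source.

Step 1 — Angular frequency: ω = 2π·f = 2π·1240 = 7791 rad/s.
Step 2 — Component impedances:
  Z1: Z = jωL = j·7791·0.0317 = 0 + j247 Ω
  Z2: Z = jωL = j·7791·0.149 = 0 + j1161 Ω
  Z3: Z = jωL = j·7791·0.005 = 0 + j38.96 Ω
  Z4: Z = 1/(jωC) = -j/(ω·C) = 0 - j27.31 Ω
  Z5: Z = R = 3300 Ω
Step 3 — Bridge requires nodal analysis (the Z5 bridge couples midpoints C and D, so the two paths cannot be reduced to a simple series/parallel combination). Setting node B to ground and injecting 1 A at node A, the 3-node admittance system at A, C, D solves to V_A = Z_AB = 0.4042 + j11.52 Ω = 11.53∠88.0° Ω.
Step 4 — Source phasor: V = 48.1∠-160.9° V = -45.45 - j15.74 V.
Step 5 — Ohm's law: I = V / Z_total = (-45.45 - j15.74) / (0.4042 + j11.52) = -1.502 + j3.892 A.
Step 6 — Convert to polar: |I| = 4.171 A, ∠I = 111.1°.

I = 4.171∠111.1° A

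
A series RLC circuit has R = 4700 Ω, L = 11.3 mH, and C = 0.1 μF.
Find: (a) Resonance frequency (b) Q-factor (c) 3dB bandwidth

Step 1 — Resonance: ω₀ = 1/√(LC) = 1/√(0.0113·1e-07) = 2.975e+04 rad/s.
Step 2 — f₀ = ω₀/(2π) = 4735 Hz.
Step 3 — Series Q: Q = ω₀L/R = 2.975e+04·0.0113/4700 = 0.07152.
Step 4 — Bandwidth: Δω = ω₀/Q = 4.159e+05 rad/s; BW = Δω/(2π) = 6.62e+04 Hz.

(a) f₀ = 4735 Hz  (b) Q = 0.07152  (c) BW = 6.62e+04 Hz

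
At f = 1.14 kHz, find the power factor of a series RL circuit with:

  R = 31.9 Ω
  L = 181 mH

Step 1 — Angular frequency: ω = 2π·f = 2π·1140 = 7163 rad/s.
Step 2 — Component impedances:
  R: Z = R = 31.9 Ω
  L: Z = jωL = j·7163·0.181 = 0 + j1296 Ω
Step 3 — Series combination: Z_total = R + L = 31.9 + j1296 Ω = 1297∠88.6° Ω.
Step 4 — Power factor: PF = cos(φ) = Re(Z)/|Z| = 31.9/1297 = 0.0246.
Step 5 — Type: Im(Z) = 1296 ⇒ lagging (phase φ = 88.6°).

PF = 0.0246 (lagging, φ = 88.6°)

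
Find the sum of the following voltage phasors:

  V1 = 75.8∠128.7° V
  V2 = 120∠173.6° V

Step 1 — Convert each phasor to rectangular form:
  V1 = 75.8·(cos(128.7°) + j·sin(128.7°)) = -47.39 + j59.16 V
  V2 = 120·(cos(173.6°) + j·sin(173.6°)) = -119.3 + j13.38 V
Step 2 — Sum components: V_total = -166.6 + j72.53 V.
Step 3 — Convert to polar: |V_total| = 181.7 V, ∠V_total = 156.5°.

V_total = 181.7∠156.5° V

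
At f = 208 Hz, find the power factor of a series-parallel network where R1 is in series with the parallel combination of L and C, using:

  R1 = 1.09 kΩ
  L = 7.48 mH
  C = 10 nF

Step 1 — Angular frequency: ω = 2π·f = 2π·208 = 1307 rad/s.
Step 2 — Component impedances:
  R1: Z = R = 1090 Ω
  L: Z = jωL = j·1307·0.00748 = 0 + j9.776 Ω
  C: Z = 1/(jωC) = -j/(ω·C) = 0 - j7.652e+04 Ω
Step 3 — Parallel branch: L || C = 1/(1/L + 1/C) = 0 + j9.777 Ω.
Step 4 — Series with R1: Z_total = R1 + (L || C) = 1090 + j9.777 Ω = 1090∠0.5° Ω.
Step 5 — Power factor: PF = cos(φ) = Re(Z)/|Z| = 1090/1090 = 1.
Step 6 — Type: Im(Z) = 9.777 ⇒ lagging (phase φ = 0.5°).

PF = 1 (lagging, φ = 0.5°)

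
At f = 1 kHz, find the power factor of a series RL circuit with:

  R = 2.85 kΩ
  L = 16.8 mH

Step 1 — Angular frequency: ω = 2π·f = 2π·1000 = 6283 rad/s.
Step 2 — Component impedances:
  R: Z = R = 2850 Ω
  L: Z = jωL = j·6283·0.0168 = 0 + j105.6 Ω
Step 3 — Series combination: Z_total = R + L = 2850 + j105.6 Ω = 2852∠2.1° Ω.
Step 4 — Power factor: PF = cos(φ) = Re(Z)/|Z| = 2850/2852 = 0.9993.
Step 5 — Type: Im(Z) = 105.6 ⇒ lagging (phase φ = 2.1°).

PF = 0.9993 (lagging, φ = 2.1°)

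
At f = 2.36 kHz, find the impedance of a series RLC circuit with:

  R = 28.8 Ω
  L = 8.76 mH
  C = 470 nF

Step 1 — Angular frequency: ω = 2π·f = 2π·2360 = 1.483e+04 rad/s.
Step 2 — Component impedances:
  R: Z = R = 28.8 Ω
  L: Z = jωL = j·1.483e+04·0.00876 = 0 + j129.9 Ω
  C: Z = 1/(jωC) = -j/(ω·C) = 0 - j143.5 Ω
Step 3 — Series combination: Z_total = R + L + C = 28.8 - j13.59 Ω = 31.85∠-25.3° Ω.

Z = 28.8 - j13.59 Ω = 31.85∠-25.3° Ω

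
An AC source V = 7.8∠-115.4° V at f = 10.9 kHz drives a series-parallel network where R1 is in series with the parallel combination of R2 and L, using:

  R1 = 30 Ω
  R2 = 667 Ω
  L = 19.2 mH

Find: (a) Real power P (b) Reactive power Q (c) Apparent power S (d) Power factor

Step 1 — Angular frequency: ω = 2π·f = 2π·1.09e+04 = 6.849e+04 rad/s.
Step 2 — Component impedances:
  R1: Z = R = 30 Ω
  R2: Z = R = 667 Ω
  L: Z = jωL = j·6.849e+04·0.0192 = 0 + j1315 Ω
Step 3 — Parallel branch: R2 || L = 1/(1/R2 + 1/L) = 530.5 + j269.1 Ω.
Step 4 — Series with R1: Z_total = R1 + (R2 || L) = 560.5 + j269.1 Ω = 621.8∠25.6° Ω.
Step 5 — Source phasor: V = 7.8∠-115.4° V = -3.346 - j7.046 V.
Step 6 — Current: I = V / Z = -0.009756 - j0.007887 A = 0.01255∠-141.0° A.
Step 7 — Complex power: S = V·I* = 0.08821 + j0.04235 VA.
Step 8 — Real power: P = Re(S) = 0.08821 W.
Step 9 — Reactive power: Q = Im(S) = 0.04235 VAR.
Step 10 — Apparent power: |S| = 0.09785 VA.
Step 11 — Power factor: PF = P/|S| = 0.9015 (lagging).

(a) P = 0.08821 W  (b) Q = 0.04235 VAR  (c) S = 0.09785 VA  (d) PF = 0.9015 (lagging)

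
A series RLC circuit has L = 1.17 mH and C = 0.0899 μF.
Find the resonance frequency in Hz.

Step 1 — Resonance condition Im(Z)=0 gives ω₀ = 1/√(LC).
Step 2 — ω₀ = 1/√(0.00117·8.99e-08) = 9.751e+04 rad/s.
Step 3 — f₀ = ω₀/(2π) = 1.552e+04 Hz.

f₀ = 1.552e+04 Hz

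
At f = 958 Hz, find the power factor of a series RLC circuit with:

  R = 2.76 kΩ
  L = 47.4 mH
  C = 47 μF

Step 1 — Angular frequency: ω = 2π·f = 2π·958 = 6019 rad/s.
Step 2 — Component impedances:
  R: Z = R = 2760 Ω
  L: Z = jωL = j·6019·0.0474 = 0 + j285.3 Ω
  C: Z = 1/(jωC) = -j/(ω·C) = 0 - j3.535 Ω
Step 3 — Series combination: Z_total = R + L + C = 2760 + j281.8 Ω = 2774∠5.8° Ω.
Step 4 — Power factor: PF = cos(φ) = Re(Z)/|Z| = 2760/2774.3 = 0.9948.
Step 5 — Type: Im(Z) = 281.8 ⇒ lagging (phase φ = 5.8°).

PF = 0.9948 (lagging, φ = 5.8°)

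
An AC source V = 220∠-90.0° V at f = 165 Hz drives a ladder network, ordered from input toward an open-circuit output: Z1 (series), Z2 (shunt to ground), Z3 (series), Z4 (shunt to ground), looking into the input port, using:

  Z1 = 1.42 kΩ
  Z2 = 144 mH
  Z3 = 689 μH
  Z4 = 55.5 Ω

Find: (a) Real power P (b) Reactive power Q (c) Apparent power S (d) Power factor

Step 1 — Angular frequency: ω = 2π·f = 2π·165 = 1037 rad/s.
Step 2 — Component impedances:
  Z1: Z = R = 1420 Ω
  Z2: Z = jωL = j·1037·0.144 = 0 + j149.3 Ω
  Z3: Z = jωL = j·1037·0.000689 = 0 + j0.7143 Ω
  Z4: Z = R = 55.5 Ω
Step 3 — Ladder network (open output): work backward from the far end, alternating series and parallel combinations. Z_in = 1468 + j18.6 Ω = 1468∠0.7° Ω.
Step 4 — Source phasor: V = 220∠-90.0° V = 0 - j220 V.
Step 5 — Current: I = V / Z = -0.001898 - j0.1498 A = 0.1498∠-90.7° A.
Step 6 — Complex power: S = V·I* = 32.96 + j0.4175 VA.
Step 7 — Real power: P = Re(S) = 32.96 W.
Step 8 — Reactive power: Q = Im(S) = 0.4175 VAR.
Step 9 — Apparent power: |S| = 32.96 VA.
Step 10 — Power factor: PF = P/|S| = 0.9999 (lagging).

(a) P = 32.96 W  (b) Q = 0.4175 VAR  (c) S = 32.96 VA  (d) PF = 0.9999 (lagging)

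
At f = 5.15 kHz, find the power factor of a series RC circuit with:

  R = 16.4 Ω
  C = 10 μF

Step 1 — Angular frequency: ω = 2π·f = 2π·5150 = 3.236e+04 rad/s.
Step 2 — Component impedances:
  R: Z = R = 16.4 Ω
  C: Z = 1/(jωC) = -j/(ω·C) = 0 - j3.09 Ω
Step 3 — Series combination: Z_total = R + C = 16.4 - j3.09 Ω = 16.69∠-10.7° Ω.
Step 4 — Power factor: PF = cos(φ) = Re(Z)/|Z| = 16.4/16.689 = 0.9827.
Step 5 — Type: Im(Z) = -3.09 ⇒ leading (phase φ = -10.7°).

PF = 0.9827 (leading, φ = -10.7°)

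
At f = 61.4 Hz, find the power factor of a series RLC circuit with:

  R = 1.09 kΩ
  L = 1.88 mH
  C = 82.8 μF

Step 1 — Angular frequency: ω = 2π·f = 2π·61.4 = 385.8 rad/s.
Step 2 — Component impedances:
  R: Z = R = 1090 Ω
  L: Z = jωL = j·385.8·0.00188 = 0 + j0.7253 Ω
  C: Z = 1/(jωC) = -j/(ω·C) = 0 - j31.31 Ω
Step 3 — Series combination: Z_total = R + L + C = 1090 - j30.58 Ω = 1090∠-1.6° Ω.
Step 4 — Power factor: PF = cos(φ) = Re(Z)/|Z| = 1090/1090.4 = 0.9996.
Step 5 — Type: Im(Z) = -30.58 ⇒ leading (phase φ = -1.6°).

PF = 0.9996 (leading, φ = -1.6°)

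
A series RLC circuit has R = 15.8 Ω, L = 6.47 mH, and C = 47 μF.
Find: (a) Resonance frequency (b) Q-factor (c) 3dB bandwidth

Step 1 — Resonance: ω₀ = 1/√(LC) = 1/√(0.00647·4.7e-05) = 1813 rad/s.
Step 2 — f₀ = ω₀/(2π) = 288.6 Hz.
Step 3 — Series Q: Q = ω₀L/R = 1813·0.00647/15.8 = 0.7426.
Step 4 — Bandwidth: Δω = ω₀/Q = 2442 rad/s; BW = Δω/(2π) = 388.7 Hz.

(a) f₀ = 288.6 Hz  (b) Q = 0.7426  (c) BW = 388.7 Hz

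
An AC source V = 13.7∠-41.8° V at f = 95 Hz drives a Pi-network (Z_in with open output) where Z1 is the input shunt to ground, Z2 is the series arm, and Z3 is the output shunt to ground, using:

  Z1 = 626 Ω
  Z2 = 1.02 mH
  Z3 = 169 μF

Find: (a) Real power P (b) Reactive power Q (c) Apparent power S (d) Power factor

Step 1 — Angular frequency: ω = 2π·f = 2π·95 = 596.9 rad/s.
Step 2 — Component impedances:
  Z1: Z = R = 626 Ω
  Z2: Z = jωL = j·596.9·0.00102 = 0 + j0.6088 Ω
  Z3: Z = 1/(jωC) = -j/(ω·C) = 0 - j9.913 Ω
Step 3 — With open output, the series arm Z2 and the output shunt Z3 appear in series to ground: Z2 + Z3 = 0 - j9.304 Ω.
Step 4 — Parallel with input shunt Z1: Z_in = Z1 || (Z2 + Z3) = 0.1383 - j9.302 Ω = 9.303∠-89.1° Ω.
Step 5 — Source phasor: V = 13.7∠-41.8° V = 10.21 - j9.131 V.
Step 6 — Current: I = V / Z = 0.9977 + j1.083 A = 1.473∠47.3° A.
Step 7 — Complex power: S = V·I* = 0.2998 - j20.17 VA.
Step 8 — Real power: P = Re(S) = 0.2998 W.
Step 9 — Reactive power: Q = Im(S) = -20.17 VAR.
Step 10 — Apparent power: |S| = 20.17 VA.
Step 11 — Power factor: PF = P/|S| = 0.01486 (leading).

(a) P = 0.2998 W  (b) Q = -20.17 VAR  (c) S = 20.17 VA  (d) PF = 0.01486 (leading)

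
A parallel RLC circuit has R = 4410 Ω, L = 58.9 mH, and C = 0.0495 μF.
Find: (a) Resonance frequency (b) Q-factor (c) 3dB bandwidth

Step 1 — Resonance: ω₀ = 1/√(LC) = 1/√(0.0589·4.95e-08) = 1.852e+04 rad/s.
Step 2 — f₀ = ω₀/(2π) = 2948 Hz.
Step 3 — Parallel Q: Q = R/(ω₀L) = 4410/(1.852e+04·0.0589) = 4.043.
Step 4 — Bandwidth: Δω = ω₀/Q = 4581 rad/s; BW = Δω/(2π) = 729.1 Hz.

(a) f₀ = 2948 Hz  (b) Q = 4.043  (c) BW = 729.1 Hz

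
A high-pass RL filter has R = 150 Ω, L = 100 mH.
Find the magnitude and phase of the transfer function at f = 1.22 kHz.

Step 1 — Angular frequency: ω = 2π·1220 = 7665 rad/s.
Step 2 — Transfer function: H(jω) = jωL/(R + jωL).
Step 3 — Numerator jωL = j·766.5; denominator R + jωL = 150 + j766.5.
Step 4 — H = 0.9631 + j0.1885.
Step 5 — Magnitude: |H| = 0.9814 (-0.2 dB); phase: φ = 11.1°.

|H| = 0.9814 (-0.2 dB), φ = 11.1°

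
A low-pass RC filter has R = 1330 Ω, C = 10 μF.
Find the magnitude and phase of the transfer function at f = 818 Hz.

Step 1 — Angular frequency: ω = 2π·818 = 5140 rad/s.
Step 2 — Transfer function: H(jω) = 1/(1 + jωRC).
Step 3 — Denominator: 1 + jωRC = 1 + j·5140·1330·1e-05 = 1 + j68.36.
Step 4 — H = 0.000214 - j0.01463.
Step 5 — Magnitude: |H| = 0.01463 (-36.7 dB); phase: φ = -89.2°.

|H| = 0.01463 (-36.7 dB), φ = -89.2°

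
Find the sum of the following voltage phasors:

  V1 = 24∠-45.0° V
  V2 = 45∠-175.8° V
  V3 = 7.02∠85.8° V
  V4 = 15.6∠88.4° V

Step 1 — Convert each phasor to rectangular form:
  V1 = 24·(cos(-45.0°) + j·sin(-45.0°)) = 16.97 - j16.97 V
  V2 = 45·(cos(-175.8°) + j·sin(-175.8°)) = -44.88 - j3.296 V
  V3 = 7.02·(cos(85.8°) + j·sin(85.8°)) = 0.5141 + j7.001 V
  V4 = 15.6·(cos(88.4°) + j·sin(88.4°)) = 0.4356 + j15.59 V
Step 2 — Sum components: V_total = -26.96 + j2.329 V.
Step 3 — Convert to polar: |V_total| = 27.06 V, ∠V_total = 175.1°.

V_total = 27.06∠175.1° V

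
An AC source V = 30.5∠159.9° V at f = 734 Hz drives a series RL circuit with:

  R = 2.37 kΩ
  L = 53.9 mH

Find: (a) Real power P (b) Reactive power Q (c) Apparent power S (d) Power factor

Step 1 — Angular frequency: ω = 2π·f = 2π·734 = 4612 rad/s.
Step 2 — Component impedances:
  R: Z = R = 2370 Ω
  L: Z = jωL = j·4612·0.0539 = 0 + j248.6 Ω
Step 3 — Series combination: Z_total = R + L = 2370 + j248.6 Ω = 2383∠6.0° Ω.
Step 4 — Source phasor: V = 30.5∠159.9° V = -28.64 + j10.48 V.
Step 5 — Current: I = V / Z = -0.0115 + j0.005628 A = 0.0128∠153.9° A.
Step 6 — Complex power: S = V·I* = 0.3882 + j0.04072 VA.
Step 7 — Real power: P = Re(S) = 0.3882 W.
Step 8 — Reactive power: Q = Im(S) = 0.04072 VAR.
Step 9 — Apparent power: |S| = 0.3904 VA.
Step 10 — Power factor: PF = P/|S| = 0.9945 (lagging).

(a) P = 0.3882 W  (b) Q = 0.04072 VAR  (c) S = 0.3904 VA  (d) PF = 0.9945 (lagging)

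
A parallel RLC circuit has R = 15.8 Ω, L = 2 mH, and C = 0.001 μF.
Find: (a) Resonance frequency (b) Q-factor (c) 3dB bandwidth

Step 1 — Resonance: ω₀ = 1/√(LC) = 1/√(0.002·1e-09) = 7.071e+05 rad/s.
Step 2 — f₀ = ω₀/(2π) = 1.125e+05 Hz.
Step 3 — Parallel Q: Q = R/(ω₀L) = 15.8/(7.071e+05·0.002) = 0.01117.
Step 4 — Bandwidth: Δω = ω₀/Q = 6.329e+07 rad/s; BW = Δω/(2π) = 1.007e+07 Hz.

(a) f₀ = 1.125e+05 Hz  (b) Q = 0.01117  (c) BW = 1.007e+07 Hz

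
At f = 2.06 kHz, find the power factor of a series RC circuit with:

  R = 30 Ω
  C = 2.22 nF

Step 1 — Angular frequency: ω = 2π·f = 2π·2060 = 1.294e+04 rad/s.
Step 2 — Component impedances:
  R: Z = R = 30 Ω
  C: Z = 1/(jωC) = -j/(ω·C) = 0 - j3.48e+04 Ω
Step 3 — Series combination: Z_total = R + C = 30 - j3.48e+04 Ω = 3.48e+04∠-90.0° Ω.
Step 4 — Power factor: PF = cos(φ) = Re(Z)/|Z| = 30/34802 = 0.000862.
Step 5 — Type: Im(Z) = -3.48e+04 ⇒ leading (phase φ = -90.0°).

PF = 0.000862 (leading, φ = -90.0°)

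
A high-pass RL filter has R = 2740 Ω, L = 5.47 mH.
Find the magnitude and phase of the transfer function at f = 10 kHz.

Step 1 — Angular frequency: ω = 2π·1e+04 = 6.283e+04 rad/s.
Step 2 — Transfer function: H(jω) = jωL/(R + jωL).
Step 3 — Numerator jωL = j·343.7; denominator R + jωL = 2740 + j343.7.
Step 4 — H = 0.01549 + j0.1235.
Step 5 — Magnitude: |H| = 0.1245 (-18.1 dB); phase: φ = 82.9°.

|H| = 0.1245 (-18.1 dB), φ = 82.9°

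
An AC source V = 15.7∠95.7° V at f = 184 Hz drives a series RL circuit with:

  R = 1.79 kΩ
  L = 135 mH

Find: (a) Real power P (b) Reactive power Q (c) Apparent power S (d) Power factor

Step 1 — Angular frequency: ω = 2π·f = 2π·184 = 1156 rad/s.
Step 2 — Component impedances:
  R: Z = R = 1790 Ω
  L: Z = jωL = j·1156·0.135 = 0 + j156.1 Ω
Step 3 — Series combination: Z_total = R + L = 1790 + j156.1 Ω = 1797∠5.0° Ω.
Step 4 — Source phasor: V = 15.7∠95.7° V = -1.559 + j15.62 V.
Step 5 — Current: I = V / Z = -0.0001093 + j0.008737 A = 0.008738∠90.7° A.
Step 6 — Complex power: S = V·I* = 0.1367 + j0.01192 VA.
Step 7 — Real power: P = Re(S) = 0.1367 W.
Step 8 — Reactive power: Q = Im(S) = 0.01192 VAR.
Step 9 — Apparent power: |S| = 0.1372 VA.
Step 10 — Power factor: PF = P/|S| = 0.9962 (lagging).

(a) P = 0.1367 W  (b) Q = 0.01192 VAR  (c) S = 0.1372 VA  (d) PF = 0.9962 (lagging)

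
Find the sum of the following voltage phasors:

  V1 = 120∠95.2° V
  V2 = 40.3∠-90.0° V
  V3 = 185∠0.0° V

Step 1 — Convert each phasor to rectangular form:
  V1 = 120·(cos(95.2°) + j·sin(95.2°)) = -10.88 + j119.5 V
  V2 = 40.3·(cos(-90.0°) + j·sin(-90.0°)) = 0 - j40.3 V
  V3 = 185·(cos(0.0°) + j·sin(0.0°)) = 185 V
Step 2 — Sum components: V_total = 174.1 + j79.21 V.
Step 3 — Convert to polar: |V_total| = 191.3 V, ∠V_total = 24.5°.

V_total = 191.3∠24.5° V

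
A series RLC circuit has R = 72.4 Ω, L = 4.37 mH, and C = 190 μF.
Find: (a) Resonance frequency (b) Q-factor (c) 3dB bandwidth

Step 1 — Resonance: ω₀ = 1/√(LC) = 1/√(0.00437·0.00019) = 1097 rad/s.
Step 2 — f₀ = ω₀/(2π) = 174.7 Hz.
Step 3 — Series Q: Q = ω₀L/R = 1097·0.00437/72.4 = 0.06624.
Step 4 — Bandwidth: Δω = ω₀/Q = 1.657e+04 rad/s; BW = Δω/(2π) = 2637 Hz.

(a) f₀ = 174.7 Hz  (b) Q = 0.06624  (c) BW = 2637 Hz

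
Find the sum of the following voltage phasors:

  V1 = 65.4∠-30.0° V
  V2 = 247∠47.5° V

Step 1 — Convert each phasor to rectangular form:
  V1 = 65.4·(cos(-30.0°) + j·sin(-30.0°)) = 56.64 - j32.7 V
  V2 = 247·(cos(47.5°) + j·sin(47.5°)) = 166.9 + j182.1 V
Step 2 — Sum components: V_total = 223.5 + j149.4 V.
Step 3 — Convert to polar: |V_total| = 268.8 V, ∠V_total = 33.8°.

V_total = 268.8∠33.8° V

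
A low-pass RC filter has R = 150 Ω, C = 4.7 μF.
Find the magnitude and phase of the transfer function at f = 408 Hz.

Step 1 — Angular frequency: ω = 2π·408 = 2564 rad/s.
Step 2 — Transfer function: H(jω) = 1/(1 + jωRC).
Step 3 — Denominator: 1 + jωRC = 1 + j·2564·150·4.7e-06 = 1 + j1.807.
Step 4 — H = 0.2344 - j0.4236.
Step 5 — Magnitude: |H| = 0.4841 (-6.3 dB); phase: φ = -61.0°.

|H| = 0.4841 (-6.3 dB), φ = -61.0°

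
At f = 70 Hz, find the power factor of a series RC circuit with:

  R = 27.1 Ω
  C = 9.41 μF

Step 1 — Angular frequency: ω = 2π·f = 2π·70 = 439.8 rad/s.
Step 2 — Component impedances:
  R: Z = R = 27.1 Ω
  C: Z = 1/(jωC) = -j/(ω·C) = 0 - j241.6 Ω
Step 3 — Series combination: Z_total = R + C = 27.1 - j241.6 Ω = 243.1∠-83.6° Ω.
Step 4 — Power factor: PF = cos(φ) = Re(Z)/|Z| = 27.1/243.1 = 0.1115.
Step 5 — Type: Im(Z) = -241.6 ⇒ leading (phase φ = -83.6°).

PF = 0.1115 (leading, φ = -83.6°)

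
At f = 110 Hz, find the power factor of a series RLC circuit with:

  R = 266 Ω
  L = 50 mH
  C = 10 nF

Step 1 — Angular frequency: ω = 2π·f = 2π·110 = 691.2 rad/s.
Step 2 — Component impedances:
  R: Z = R = 266 Ω
  L: Z = jωL = j·691.2·0.05 = 0 + j34.56 Ω
  C: Z = 1/(jωC) = -j/(ω·C) = 0 - j1.447e+05 Ω
Step 3 — Series combination: Z_total = R + L + C = 266 - j1.447e+05 Ω = 1.447e+05∠-89.9° Ω.
Step 4 — Power factor: PF = cos(φ) = Re(Z)/|Z| = 266/1.4465e+05 = 0.001839.
Step 5 — Type: Im(Z) = -1.447e+05 ⇒ leading (phase φ = -89.9°).

PF = 0.001839 (leading, φ = -89.9°)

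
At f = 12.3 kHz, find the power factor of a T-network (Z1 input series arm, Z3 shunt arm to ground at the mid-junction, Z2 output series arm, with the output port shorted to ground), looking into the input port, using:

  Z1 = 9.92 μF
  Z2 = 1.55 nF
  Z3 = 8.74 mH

Step 1 — Angular frequency: ω = 2π·f = 2π·1.23e+04 = 7.728e+04 rad/s.
Step 2 — Component impedances:
  Z1: Z = 1/(jωC) = -j/(ω·C) = 0 - j1.304 Ω
  Z2: Z = 1/(jωC) = -j/(ω·C) = 0 - j8348 Ω
  Z3: Z = jωL = j·7.728e+04·0.00874 = 0 + j675.5 Ω
Step 3 — With the output port shorted to ground, the output series arm Z2 runs from the junction to ground; the shunt arm Z3 also runs from the junction to ground. They appear in parallel: Z3 || Z2 = 0 + j734.9 Ω.
Step 4 — Series with input arm Z1: Z_in = Z1 + (Z3 || Z2) = 0 + j733.6 Ω = 733.6∠90.0° Ω.
Step 5 — Power factor: PF = cos(φ) = Re(Z)/|Z| = 0/733.6 = 0.
Step 6 — Type: Im(Z) = 733.6 ⇒ lagging (phase φ = 90.0°).

PF = 0 (lagging, φ = 90.0°)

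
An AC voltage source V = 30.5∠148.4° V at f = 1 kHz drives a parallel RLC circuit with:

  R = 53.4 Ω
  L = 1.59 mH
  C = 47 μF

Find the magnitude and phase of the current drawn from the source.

Step 1 — Angular frequency: ω = 2π·f = 2π·1000 = 6283 rad/s.
Step 2 — Component impedances:
  R: Z = R = 53.4 Ω
  L: Z = jωL = j·6283·0.00159 = 0 + j9.99 Ω
  C: Z = 1/(jωC) = -j/(ω·C) = 0 - j3.386 Ω
Step 3 — Parallel combination: 1/Z_total = 1/R + 1/L + 1/C; Z_total = 0.4869 - j5.076 Ω = 5.099∠-84.5° Ω.
Step 4 — Source phasor: V = 30.5∠148.4° V = -25.98 + j15.98 V.
Step 5 — Ohm's law: I = V / Z_total = (-25.98 + j15.98) / (0.4869 - j5.076) = -3.606 - j4.772 A.
Step 6 — Convert to polar: |I| = 5.981 A, ∠I = -127.1°.

I = 5.981∠-127.1° A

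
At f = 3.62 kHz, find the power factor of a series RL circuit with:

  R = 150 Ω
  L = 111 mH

Step 1 — Angular frequency: ω = 2π·f = 2π·3620 = 2.275e+04 rad/s.
Step 2 — Component impedances:
  R: Z = R = 150 Ω
  L: Z = jωL = j·2.275e+04·0.111 = 0 + j2525 Ω
Step 3 — Series combination: Z_total = R + L = 150 + j2525 Ω = 2529∠86.6° Ω.
Step 4 — Power factor: PF = cos(φ) = Re(Z)/|Z| = 150/2529 = 0.05931.
Step 5 — Type: Im(Z) = 2525 ⇒ lagging (phase φ = 86.6°).

PF = 0.05931 (lagging, φ = 86.6°)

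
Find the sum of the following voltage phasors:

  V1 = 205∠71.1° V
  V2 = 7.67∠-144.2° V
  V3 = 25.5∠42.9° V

Step 1 — Convert each phasor to rectangular form:
  V1 = 205·(cos(71.1°) + j·sin(71.1°)) = 66.4 + j193.9 V
  V2 = 7.67·(cos(-144.2°) + j·sin(-144.2°)) = -6.221 - j4.487 V
  V3 = 25.5·(cos(42.9°) + j·sin(42.9°)) = 18.68 + j17.36 V
Step 2 — Sum components: V_total = 78.86 + j206.8 V.
Step 3 — Convert to polar: |V_total| = 221.3 V, ∠V_total = 69.1°.

V_total = 221.3∠69.1° V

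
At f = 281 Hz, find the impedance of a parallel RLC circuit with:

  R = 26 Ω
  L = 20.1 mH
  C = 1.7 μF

Step 1 — Angular frequency: ω = 2π·f = 2π·281 = 1766 rad/s.
Step 2 — Component impedances:
  R: Z = R = 26 Ω
  L: Z = jωL = j·1766·0.0201 = 0 + j35.49 Ω
  C: Z = 1/(jωC) = -j/(ω·C) = 0 - j333.2 Ω
Step 3 — Parallel combination: 1/Z_total = 1/R + 1/L + 1/C; Z_total = 18.2 + j11.91 Ω = 21.75∠33.2° Ω.

Z = 18.2 + j11.91 Ω = 21.75∠33.2° Ω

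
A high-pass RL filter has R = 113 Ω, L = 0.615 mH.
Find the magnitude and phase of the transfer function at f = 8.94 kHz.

Step 1 — Angular frequency: ω = 2π·8940 = 5.617e+04 rad/s.
Step 2 — Transfer function: H(jω) = jωL/(R + jωL).
Step 3 — Numerator jωL = j·34.55; denominator R + jωL = 113 + j34.55.
Step 4 — H = 0.08547 + j0.2796.
Step 5 — Magnitude: |H| = 0.2924 (-10.7 dB); phase: φ = 73.0°.

|H| = 0.2924 (-10.7 dB), φ = 73.0°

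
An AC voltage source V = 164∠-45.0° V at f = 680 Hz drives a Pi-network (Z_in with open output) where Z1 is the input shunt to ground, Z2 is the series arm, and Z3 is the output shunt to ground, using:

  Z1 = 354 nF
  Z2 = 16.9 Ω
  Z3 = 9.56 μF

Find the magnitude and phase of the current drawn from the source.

Step 1 — Angular frequency: ω = 2π·f = 2π·680 = 4273 rad/s.
Step 2 — Component impedances:
  Z1: Z = 1/(jωC) = -j/(ω·C) = 0 - j661.2 Ω
  Z2: Z = R = 16.9 Ω
  Z3: Z = 1/(jωC) = -j/(ω·C) = 0 - j24.48 Ω
Step 3 — With open output, the series arm Z2 and the output shunt Z3 appear in series to ground: Z2 + Z3 = 16.9 - j24.48 Ω.
Step 4 — Parallel with input shunt Z1: Z_in = Z1 || (Z2 + Z3) = 15.71 - j24 Ω = 28.68∠-56.8° Ω.
Step 5 — Source phasor: V = 164∠-45.0° V = 116 - j116 V.
Step 6 — Ohm's law: I = V / Z_total = (116 - j116) / (15.71 - j24) = 5.598 + j1.169 A.
Step 7 — Convert to polar: |I| = 5.719 A, ∠I = 11.8°.

I = 5.719∠11.8° A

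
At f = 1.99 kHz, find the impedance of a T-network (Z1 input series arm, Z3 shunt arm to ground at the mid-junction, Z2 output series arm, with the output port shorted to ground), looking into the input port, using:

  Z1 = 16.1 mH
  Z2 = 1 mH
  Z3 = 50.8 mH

Step 1 — Angular frequency: ω = 2π·f = 2π·1990 = 1.25e+04 rad/s.
Step 2 — Component impedances:
  Z1: Z = jωL = j·1.25e+04·0.0161 = 0 + j201.3 Ω
  Z2: Z = jωL = j·1.25e+04·0.001 = 0 + j12.5 Ω
  Z3: Z = jωL = j·1.25e+04·0.0508 = 0 + j635.2 Ω
Step 3 — With the output port shorted to ground, the output series arm Z2 runs from the junction to ground; the shunt arm Z3 also runs from the junction to ground. They appear in parallel: Z3 || Z2 = 0 + j12.26 Ω.
Step 4 — Series with input arm Z1: Z_in = Z1 + (Z3 || Z2) = 0 + j213.6 Ω = 213.6∠90.0° Ω.

Z = 0 + j213.6 Ω = 213.6∠90.0° Ω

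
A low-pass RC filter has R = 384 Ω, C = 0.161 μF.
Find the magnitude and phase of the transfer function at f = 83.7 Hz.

Step 1 — Angular frequency: ω = 2π·83.7 = 525.9 rad/s.
Step 2 — Transfer function: H(jω) = 1/(1 + jωRC).
Step 3 — Denominator: 1 + jωRC = 1 + j·525.9·384·1.61e-07 = 1 + j0.03251.
Step 4 — H = 0.9989 - j0.03248.
Step 5 — Magnitude: |H| = 0.9995 (-0.0 dB); phase: φ = -1.9°.

|H| = 0.9995 (-0.0 dB), φ = -1.9°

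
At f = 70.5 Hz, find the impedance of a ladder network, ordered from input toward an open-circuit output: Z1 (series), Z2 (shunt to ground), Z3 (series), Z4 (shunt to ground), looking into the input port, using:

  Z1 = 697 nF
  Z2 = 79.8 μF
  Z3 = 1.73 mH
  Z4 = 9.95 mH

Step 1 — Angular frequency: ω = 2π·f = 2π·70.5 = 443 rad/s.
Step 2 — Component impedances:
  Z1: Z = 1/(jωC) = -j/(ω·C) = 0 - j3239 Ω
  Z2: Z = 1/(jωC) = -j/(ω·C) = 0 - j28.29 Ω
  Z3: Z = jωL = j·443·0.00173 = 0 + j0.7663 Ω
  Z4: Z = jωL = j·443·0.00995 = 0 + j4.407 Ω
Step 3 — Ladder network (open output): work backward from the far end, alternating series and parallel combinations. Z_in = 0 - j3233 Ω = 3233∠-90.0° Ω.

Z = 0 - j3233 Ω = 3233∠-90.0° Ω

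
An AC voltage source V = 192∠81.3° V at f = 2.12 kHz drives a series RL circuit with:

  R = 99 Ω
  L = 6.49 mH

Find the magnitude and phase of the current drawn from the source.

Step 1 — Angular frequency: ω = 2π·f = 2π·2120 = 1.332e+04 rad/s.
Step 2 — Component impedances:
  R: Z = R = 99 Ω
  L: Z = jωL = j·1.332e+04·0.00649 = 0 + j86.45 Ω
Step 3 — Series combination: Z_total = R + L = 99 + j86.45 Ω = 131.4∠41.1° Ω.
Step 4 — Source phasor: V = 192∠81.3° V = 29.04 + j189.8 V.
Step 5 — Ohm's law: I = V / Z_total = (29.04 + j189.8) / (99 + j86.45) = 1.116 + j0.9424 A.
Step 6 — Convert to polar: |I| = 1.461 A, ∠I = 40.2°.

I = 1.461∠40.2° A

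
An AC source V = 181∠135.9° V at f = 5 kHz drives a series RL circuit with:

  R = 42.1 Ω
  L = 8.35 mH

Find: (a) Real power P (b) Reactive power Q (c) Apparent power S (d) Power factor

Step 1 — Angular frequency: ω = 2π·f = 2π·5000 = 3.142e+04 rad/s.
Step 2 — Component impedances:
  R: Z = R = 42.1 Ω
  L: Z = jωL = j·3.142e+04·0.00835 = 0 + j262.3 Ω
Step 3 — Series combination: Z_total = R + L = 42.1 + j262.3 Ω = 265.7∠80.9° Ω.
Step 4 — Source phasor: V = 181∠135.9° V = -130 + j126 V.
Step 5 — Current: I = V / Z = 0.3906 + j0.5582 A = 0.6813∠55.0° A.
Step 6 — Complex power: S = V·I* = 19.54 + j121.8 VA.
Step 7 — Real power: P = Re(S) = 19.54 W.
Step 8 — Reactive power: Q = Im(S) = 121.8 VAR.
Step 9 — Apparent power: |S| = 123.3 VA.
Step 10 — Power factor: PF = P/|S| = 0.1585 (lagging).

(a) P = 19.54 W  (b) Q = 121.8 VAR  (c) S = 123.3 VA  (d) PF = 0.1585 (lagging)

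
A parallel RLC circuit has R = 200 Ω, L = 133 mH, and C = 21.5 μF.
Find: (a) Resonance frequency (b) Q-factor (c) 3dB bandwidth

Step 1 — Resonance: ω₀ = 1/√(LC) = 1/√(0.133·2.15e-05) = 591.4 rad/s.
Step 2 — f₀ = ω₀/(2π) = 94.12 Hz.
Step 3 — Parallel Q: Q = R/(ω₀L) = 200/(591.4·0.133) = 2.543.
Step 4 — Bandwidth: Δω = ω₀/Q = 232.6 rad/s; BW = Δω/(2π) = 37.01 Hz.

(a) f₀ = 94.12 Hz  (b) Q = 2.543  (c) BW = 37.01 Hz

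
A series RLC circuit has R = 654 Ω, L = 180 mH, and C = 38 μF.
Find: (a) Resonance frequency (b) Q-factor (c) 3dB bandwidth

Step 1 — Resonance: ω₀ = 1/√(LC) = 1/√(0.18·3.8e-05) = 382.4 rad/s.
Step 2 — f₀ = ω₀/(2π) = 60.85 Hz.
Step 3 — Series Q: Q = ω₀L/R = 382.4·0.18/654 = 0.1052.
Step 4 — Bandwidth: Δω = ω₀/Q = 3633 rad/s; BW = Δω/(2π) = 578.3 Hz.

(a) f₀ = 60.85 Hz  (b) Q = 0.1052  (c) BW = 578.3 Hz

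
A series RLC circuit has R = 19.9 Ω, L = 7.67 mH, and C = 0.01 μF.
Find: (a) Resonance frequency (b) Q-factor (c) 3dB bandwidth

Step 1 — Resonance: ω₀ = 1/√(LC) = 1/√(0.00767·1e-08) = 1.142e+05 rad/s.
Step 2 — f₀ = ω₀/(2π) = 1.817e+04 Hz.
Step 3 — Series Q: Q = ω₀L/R = 1.142e+05·0.00767/19.9 = 44.01.
Step 4 — Bandwidth: Δω = ω₀/Q = 2595 rad/s; BW = Δω/(2π) = 412.9 Hz.

(a) f₀ = 1.817e+04 Hz  (b) Q = 44.01  (c) BW = 412.9 Hz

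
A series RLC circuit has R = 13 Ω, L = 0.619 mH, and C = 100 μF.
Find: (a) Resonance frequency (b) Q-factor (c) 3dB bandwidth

Step 1 — Resonance condition Im(Z)=0 gives ω₀ = 1/√(LC).
Step 2 — ω₀ = 1/√(0.000619·0.0001) = 4019 rad/s.
Step 3 — f₀ = ω₀/(2π) = 639.7 Hz.
Step 4 — Series Q: Q = ω₀L/R = 4019·0.000619/13 = 0.1914.
Step 5 — 3dB bandwidth: Δω = ω₀/Q = 2.1e+04 rad/s; BW = Δω/(2π) = 3343 Hz.

(a) f₀ = 639.7 Hz  (b) Q = 0.1914  (c) BW = 3343 Hz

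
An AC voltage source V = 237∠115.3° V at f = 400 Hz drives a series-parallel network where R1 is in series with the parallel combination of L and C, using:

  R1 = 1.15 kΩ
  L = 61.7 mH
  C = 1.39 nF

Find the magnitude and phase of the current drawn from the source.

Step 1 — Angular frequency: ω = 2π·f = 2π·400 = 2513 rad/s.
Step 2 — Component impedances:
  R1: Z = R = 1150 Ω
  L: Z = jωL = j·2513·0.0617 = 0 + j155.1 Ω
  C: Z = 1/(jωC) = -j/(ω·C) = 0 - j2.862e+05 Ω
Step 3 — Parallel branch: L || C = 1/(1/L + 1/C) = 0 + j155.2 Ω.
Step 4 — Series with R1: Z_total = R1 + (L || C) = 1150 + j155.2 Ω = 1160∠7.7° Ω.
Step 5 — Source phasor: V = 237∠115.3° V = -101.3 + j214.3 V.
Step 6 — Ohm's law: I = V / Z_total = (-101.3 + j214.3) / (1150 + j155.2) = -0.06181 + j0.1947 A.
Step 7 — Convert to polar: |I| = 0.2042 A, ∠I = 107.6°.

I = 0.2042∠107.6° A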